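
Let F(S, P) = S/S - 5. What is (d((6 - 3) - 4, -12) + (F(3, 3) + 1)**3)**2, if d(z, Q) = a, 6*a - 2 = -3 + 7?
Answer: 676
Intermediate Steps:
a = 1 (a = 1/3 + (-3 + 7)/6 = 1/3 + (1/6)*4 = 1/3 + 2/3 = 1)
d(z, Q) = 1
F(S, P) = -4 (F(S, P) = 1 - 5 = -4)
(d((6 - 3) - 4, -12) + (F(3, 3) + 1)**3)**2 = (1 + (-4 + 1)**3)**2 = (1 + (-3)**3)**2 = (1 - 27)**2 = (-26)**2 = 676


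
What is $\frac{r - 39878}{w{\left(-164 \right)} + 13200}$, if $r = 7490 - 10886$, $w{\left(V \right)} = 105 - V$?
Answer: $- \frac{43274}{13469} \approx -3.2129$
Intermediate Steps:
$r = -3396$
$\frac{r - 39878}{w{\left(-164 \right)} + 13200} = \frac{-3396 - 39878}{\left(105 - -164\right) + 13200} = - \frac{43274}{\left(105 + 164\right) + 13200} = - \frac{43274}{269 + 13200} = - \frac{43274}{13469}$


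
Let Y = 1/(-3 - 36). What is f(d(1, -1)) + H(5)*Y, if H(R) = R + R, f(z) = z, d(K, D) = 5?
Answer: 185/39 ≈ 4.7436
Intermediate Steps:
Y = -1/39 (Y = 1/(-39) = -1/39 ≈ -0.025641)
H(R) = 2*R
f(d(1, -1)) + H(5)*Y = 5 + (2*5)*(-1/39) = 5 + 10*(-1/39) = 5 - 10/39 = 185/39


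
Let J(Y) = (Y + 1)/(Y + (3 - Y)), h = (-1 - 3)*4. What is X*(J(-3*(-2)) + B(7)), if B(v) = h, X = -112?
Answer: 4592/3 ≈ 1530.7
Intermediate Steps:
h = -16 (h = -4*4 = -16)
B(v) = -16
J(Y) = ⅓ + Y/3 (J(Y) = (1 + Y)/3 = (1 + Y)*(⅓) = ⅓ + Y/3)
X*(J(-3*(-2)) + B(7)) = -112*((⅓ + (-3*(-2))/3) - 16) = -112*((⅓ + (⅓)*6) - 16) = -112*((⅓ + 2) - 16) = -112*(7/3 - 16) = -112*(-41/3) = 4592/3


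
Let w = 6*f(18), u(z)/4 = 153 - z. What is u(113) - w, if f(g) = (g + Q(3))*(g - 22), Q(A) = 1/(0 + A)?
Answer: 600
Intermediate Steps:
Q(A) = 1/A
u(z) = 612 - 4*z (u(z) = 4*(153 - z) = 612 - 4*z)
f(g) = (-22 + g)*(1/3 + g) (f(g) = (g + 1/3)*(g - 22) = (g + 1/3)*(-22 + g) = (1/3 + g)*(-22 + g) = (-22 + g)*(1/3 + g))
w = -440 (w = 6*(-22/3 + 18**2 - 65/3*18) = 6*(-22/3 + 324 - 390) = 6*(-220/3) = -440)
u(113) - w = (612 - 4*113) - 1*(-440) = (612 - 452) + 440 = 160 + 440 = 600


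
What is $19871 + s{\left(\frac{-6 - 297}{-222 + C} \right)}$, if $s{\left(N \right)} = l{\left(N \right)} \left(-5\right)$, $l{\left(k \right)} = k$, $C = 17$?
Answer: $\frac{814408}{41} \approx 19864.0$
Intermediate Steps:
$s{\left(N \right)} = - 5 N$ ($s{\left(N \right)} = N \left(-5\right) = - 5 N$)
$19871 + s{\left(\frac{-6 - 297}{-222 + C} \right)} = 19871 - 5 \frac{-6 - 297}{-222 + 17} = 19871 - 5 \left(- \frac{303}{-205}\right) = 19871 - 5 \left(\left(-303\right) \left(- \frac{1}{205}\right)\right) = 19871 - \frac{303}{41} = \frac{814408}{41}$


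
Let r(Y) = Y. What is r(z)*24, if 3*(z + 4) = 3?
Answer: -72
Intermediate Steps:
z = -3 (z = -4 + (⅓)*3 = -4 + 1 = -3)
r(z)*24 = -3*24 = -72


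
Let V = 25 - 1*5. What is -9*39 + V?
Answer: -331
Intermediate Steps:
V = 20 (V = 25 - 5 = 20)
-9*39 + V = -9*39 + 20 = -351 + 20 = -331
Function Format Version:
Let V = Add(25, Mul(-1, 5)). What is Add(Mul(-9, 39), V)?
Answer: -331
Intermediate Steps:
V = 20 (V = Add(25, -5) = 20)
Add(Mul(-9, 39), V) = Add(Mul(-9, 39), 20) = Add(-351, 20) = -331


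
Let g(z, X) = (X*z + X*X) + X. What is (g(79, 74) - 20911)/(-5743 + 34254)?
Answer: -9515/28511 ≈ -0.33373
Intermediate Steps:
g(z, X) = X + X² + X*z (g(z, X) = (X*z + X²) + X = (X² + X*z) + X = X + X² + X*z)
(g(79, 74) - 20911)/(-5743 + 34254) = (74*(1 + 74 + 79) - 20911)/(-5743 + 34254) = (74*154 - 20911)/28511 = (11396 - 20911)*(1/28511) = -9515*1/28511 = -9515/28511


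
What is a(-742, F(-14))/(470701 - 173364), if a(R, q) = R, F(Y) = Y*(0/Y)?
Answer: -742/297337 ≈ -0.0024955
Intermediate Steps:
F(Y) = 0 (F(Y) = Y*0 = 0)
a(-742, F(-14))/(470701 - 173364) = -742/(470701 - 173364) = -742/297337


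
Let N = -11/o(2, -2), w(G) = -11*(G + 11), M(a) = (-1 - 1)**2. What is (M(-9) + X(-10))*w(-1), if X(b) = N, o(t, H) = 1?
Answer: 770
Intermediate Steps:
M(a) = 4 (M(a) = (-2)**2 = 4)
w(G) = -121 - 11*G (w(G) = -11*(11 + G) = -121 - 11*G)
N = -11 (N = -11/1 = -11*1 = -11)
X(b) = -11
(M(-9) + X(-10))*w(-1) = (4 - 11)*(-121 - 11*(-1)) = -7*(-121 + 11) = -7*(-110) = 770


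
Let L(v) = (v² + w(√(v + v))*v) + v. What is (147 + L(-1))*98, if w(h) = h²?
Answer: 14602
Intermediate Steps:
L(v) = v + 3*v² (L(v) = (v² + (√(v + v))²*v) + v = (v² + (√(2*v))²*v) + v = (v² + (√2*√v)²*v) + v = (v² + (2*v)*v) + v = (v² + 2*v²) + v = 3*v² + v = v + 3*v²)
(147 + L(-1))*98 = (147 - (1 + 3*(-1)))*98 = (147 - (1 - 3))*98 = (147 - 1*(-2))*98 = (147 + 2)*98 = 149*98 = 14602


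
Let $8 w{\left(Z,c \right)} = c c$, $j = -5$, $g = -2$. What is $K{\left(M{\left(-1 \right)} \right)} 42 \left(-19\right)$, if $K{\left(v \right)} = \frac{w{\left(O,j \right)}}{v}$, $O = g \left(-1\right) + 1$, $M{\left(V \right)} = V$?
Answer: $\frac{9975}{4} \approx 2493.8$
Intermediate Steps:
$O = 3$ ($O = \left(-2\right) \left(-1\right) + 1 = 2 + 1 = 3$)
$w{\left(Z,c \right)} = \frac{c^{2}}{8}$ ($w{\left(Z,c \right)} = \frac{c c}{8} = \frac{c^{2}}{8}$)
$K{\left(v \right)} = \frac{25}{8 v}$ ($K{\left(v \right)} = \frac{\frac{1}{8} \left(-5\right)^{2}}{v} = \frac{\frac{1}{8} \cdot 25}{v} = \frac{25}{8 v}$)
$K{\left(M{\left(-1 \right)} \right)} 42 \left(-19\right) = \frac{25}{8 \left(-1\right)} 42 \left(-19\right) = \frac{25}{8} \left(-1\right) 42 \left(-19\right) = \left(- \frac{25}{8}\right) 42 \left(-19\right) = \left(- \frac{525}{4}\right) \left(-19\right) = \frac{9975}{4}$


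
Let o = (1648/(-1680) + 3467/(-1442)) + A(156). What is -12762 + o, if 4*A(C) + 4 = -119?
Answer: -553560811/43260 ≈ -12796.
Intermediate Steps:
A(C) = -123/4 (A(C) = -1 + (¼)*(-119) = -1 - 119/4 = -123/4)
o = -1476691/43260 (o = (1648/(-1680) + 3467/(-1442)) - 123/4 = (1648*(-1/1680) + 3467*(-1/1442)) - 123/4 = (-103/105 - 3467/1442) - 123/4 = -73223/21630 - 123/4 = -1476691/43260 ≈ -34.135)
-12762 + o = -12762 - 1476691/43260 = -553560811/43260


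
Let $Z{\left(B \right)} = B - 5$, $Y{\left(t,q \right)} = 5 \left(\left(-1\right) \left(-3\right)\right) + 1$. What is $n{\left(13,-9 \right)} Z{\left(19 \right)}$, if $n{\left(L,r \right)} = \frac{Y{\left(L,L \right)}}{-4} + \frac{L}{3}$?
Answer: $\frac{14}{3} \approx 4.6667$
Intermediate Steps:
$Y{\left(t,q \right)} = 16$ ($Y{\left(t,q \right)} = 5 \cdot 3 + 1 = 15 + 1 = 16$)
$Z{\left(B \right)} = -5 + B$ ($Z{\left(B \right)} = B - 5 = -5 + B$)
$n{\left(L,r \right)} = -4 + \frac{L}{3}$ ($n{\left(L,r \right)} = \frac{16}{-4} + \frac{L}{3} = 16 \left(- \frac{1}{4}\right) + L \frac{1}{3} = -4 + \frac{L}{3}$)
$n{\left(13,-9 \right)} Z{\left(19 \right)} = \left(-4 + \frac{1}{3} \cdot 13\right) \left(-5 + 19\right) = \left(-4 + \frac{13}{3}\right) 14 = \frac{1}{3} \cdot 14 = \frac{14}{3}$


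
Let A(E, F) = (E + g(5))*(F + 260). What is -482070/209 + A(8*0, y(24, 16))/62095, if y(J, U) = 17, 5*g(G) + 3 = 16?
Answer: -13606357331/5899025 ≈ -2306.5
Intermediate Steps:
g(G) = 13/5 (g(G) = -⅗ + (⅕)*16 = -⅗ + 16/5 = 13/5)
A(E, F) = (260 + F)*(13/5 + E) (A(E, F) = (E + 13/5)*(F + 260) = (13/5 + E)*(260 + F) = (260 + F)*(13/5 + E))
-482070/209 + A(8*0, y(24, 16))/62095 = -482070/209 + (676 + 260*(8*0) + (13/5)*17 + (8*0)*17)/62095 = -482070*1/209 + (676 + 260*0 + 221/5 + 0*17)*(1/62095) = -482070/209 + (676 + 0 + 221/5 + 0)*(1/62095) = -482070/209 + (3601/5)*(1/62095) = -482070/209 + 3601/310475 = -13606357331/5899025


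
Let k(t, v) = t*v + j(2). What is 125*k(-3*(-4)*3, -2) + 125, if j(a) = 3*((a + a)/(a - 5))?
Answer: -9375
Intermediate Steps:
j(a) = 6*a/(-5 + a) (j(a) = 3*((2*a)/(-5 + a)) = 3*(2*a/(-5 + a)) = 6*a/(-5 + a))
k(t, v) = -4 + t*v (k(t, v) = t*v + 6*2/(-5 + 2) = t*v + 6*2/(-3) = t*v + 6*2*(-1/3) = t*v - 4 = -4 + t*v)
125*k(-3*(-4)*3, -2) + 125 = 125*(-4 + (-3*(-4)*3)*(-2)) + 125 = 125*(-4 + (12*3)*(-2)) + 125 = 125*(-4 + 36*(-2)) + 125 = 125*(-4 - 72) + 125 = 125*(-76) + 125 = -9500 + 125 = -9375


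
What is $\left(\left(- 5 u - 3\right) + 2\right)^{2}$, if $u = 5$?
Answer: $676$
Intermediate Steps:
$\left(\left(- 5 u - 3\right) + 2\right)^{2} = \left(\left(\left(-5\right) 5 - 3\right) + 2\right)^{2} = \left(\left(-25 - 3\right) + 2\right)^{2} = \left(-28 + 2\right)^{2} = \left(-26\right)^{2} = 676$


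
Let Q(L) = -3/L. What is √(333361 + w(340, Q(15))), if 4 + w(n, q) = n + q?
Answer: 2*√2085605/5 ≈ 577.67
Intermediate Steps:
w(n, q) = -4 + n + q (w(n, q) = -4 + (n + q) = -4 + n + q)
√(333361 + w(340, Q(15))) = √(333361 + (-4 + 340 - 3/15)) = √(333361 + (-4 + 340 - 3*1/15)) = √(333361 + (-4 + 340 - ⅕)) = √(333361 + 1679/5) = √(1668484/5) = 2*√2085605/5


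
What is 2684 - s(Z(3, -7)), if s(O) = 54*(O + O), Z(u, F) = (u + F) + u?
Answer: 2792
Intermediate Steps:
Z(u, F) = F + 2*u (Z(u, F) = (F + u) + u = F + 2*u)
s(O) = 108*O (s(O) = 54*(2*O) = 108*O)
2684 - s(Z(3, -7)) = 2684 - 108*(-7 + 2*3) = 2684 - 108*(-7 + 6) = 2684 - 108*(-1) = 2684 - 1*(-108) = 2684 + 108 = 2792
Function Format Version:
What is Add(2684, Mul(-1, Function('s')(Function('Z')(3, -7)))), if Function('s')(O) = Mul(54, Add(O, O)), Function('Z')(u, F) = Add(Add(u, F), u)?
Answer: 2792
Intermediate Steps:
Function('Z')(u, F) = Add(F, Mul(2, u)) (Function('Z')(u, F) = Add(Add(F, u), u) = Add(F, Mul(2, u)))
Function('s')(O) = Mul(108, O) (Function('s')(O) = Mul(54, Mul(2, O)) = Mul(108, O))
Add(2684, Mul(-1, Function('s')(Function('Z')(3, -7)))) = Add(2684, Mul(-1, Mul(108, Add(-7, Mul(2, 3))))) = Add(2684, Mul(-1, Mul(108, Add(-7, 6)))) = Add(2684, Mul(-1, Mul(108, -1))) = Add(2684, Mul(-1, -108)) = Add(2684, 108) = 2792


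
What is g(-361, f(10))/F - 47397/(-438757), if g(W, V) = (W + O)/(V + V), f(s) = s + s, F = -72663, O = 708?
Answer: 137608079761/1275255995640 ≈ 0.10791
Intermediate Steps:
f(s) = 2*s
g(W, V) = (708 + W)/(2*V) (g(W, V) = (W + 708)/(V + V) = (708 + W)/((2*V)) = (708 + W)*(1/(2*V)) = (708 + W)/(2*V))
g(-361, f(10))/F - 47397/(-438757) = ((708 - 361)/(2*((2*10))))/(-72663) - 47397/(-438757) = ((½)*347/20)*(-1/72663) - 47397*(-1/438757) = ((½)*(1/20)*347)*(-1/72663) + 47397/438757 = (347/40)*(-1/72663) + 47397/438757 = -347/2906520 + 47397/438757 = 137608079761/1275255995640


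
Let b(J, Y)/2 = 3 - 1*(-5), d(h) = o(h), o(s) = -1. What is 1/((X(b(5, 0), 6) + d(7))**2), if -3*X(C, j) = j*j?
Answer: 1/169 ≈ 0.0059172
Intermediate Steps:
d(h) = -1
b(J, Y) = 16 (b(J, Y) = 2*(3 - 1*(-5)) = 2*(3 + 5) = 2*8 = 16)
X(C, j) = -j**2/3 (X(C, j) = -j*j/3 = -j**2/3)
1/((X(b(5, 0), 6) + d(7))**2) = 1/((-1/3*6**2 - 1)**2) = 1/((-1/3*36 - 1)**2) = 1/((-12 - 1)**2) = 1/((-13)**2) = 1/169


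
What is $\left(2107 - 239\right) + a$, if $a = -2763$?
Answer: $-895$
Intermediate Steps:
$\left(2107 - 239\right) + a = \left(2107 - 239\right) - 2763 = 1868 - 2763 = -895$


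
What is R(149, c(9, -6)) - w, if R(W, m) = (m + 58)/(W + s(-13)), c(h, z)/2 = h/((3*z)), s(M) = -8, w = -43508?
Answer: 2044895/47 ≈ 43508.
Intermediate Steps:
c(h, z) = 2*h/(3*z) (c(h, z) = 2*(h/((3*z))) = 2*(h*(1/(3*z))) = 2*(h/(3*z)) = 2*h/(3*z))
R(W, m) = (58 + m)/(-8 + W) (R(W, m) = (m + 58)/(W - 8) = (58 + m)/(-8 + W))
R(149, c(9, -6)) - w = (58 + (⅔)*9/(-6))/(-8 + 149) - 1*(-43508) = (58 + (⅔)*9*(-⅙))/141 + 43508 = (58 - 1)/141 + 43508 = (1/141)*57 + 43508 = 19/47 + 43508 = 2044895/47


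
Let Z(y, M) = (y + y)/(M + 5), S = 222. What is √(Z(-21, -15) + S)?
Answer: √5655/5 ≈ 15.040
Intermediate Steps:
Z(y, M) = 2*y/(5 + M) (Z(y, M) = (2*y)/(5 + M) = 2*y/(5 + M))
√(Z(-21, -15) + S) = √(2*(-21)/(5 - 15) + 222) = √(2*(-21)/(-10) + 222) = √(2*(-21)*(-⅒) + 222) = √(21/5 + 222) = √(1131/5) = √5655/5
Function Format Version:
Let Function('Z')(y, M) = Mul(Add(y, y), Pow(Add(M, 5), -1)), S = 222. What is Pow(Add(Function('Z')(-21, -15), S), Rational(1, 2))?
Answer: Mul(Rational(1, 5), Pow(5655, Rational(1, 2))) ≈ 15.040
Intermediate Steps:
Function('Z')(y, M) = Mul(2, y, Pow(Add(5, M), -1)) (Function('Z')(y, M) = Mul(Mul(2, y), Pow(Add(5, M), -1)) = Mul(2, y, Pow(Add(5, M), -1)))
Pow(Add(Function('Z')(-21, -15), S), Rational(1, 2)) = Pow(Add(Mul(2, -21, Pow(Add(5, -15), -1)), 222), Rational(1, 2)) = Pow(Add(Mul(2, -21, Pow(-10, -1)), 222), Rational(1, 2)) = Pow(Add(Mul(2, -21, Rational(-1, 10)), 222), Rational(1, 2)) = Pow(Add(Rational(21, 5), 222), Rational(1, 2)) = Pow(Rational(1131, 5), Rational(1, 2)) = Mul(Rational(1, 5), Pow(5655, Rational(1, 2)))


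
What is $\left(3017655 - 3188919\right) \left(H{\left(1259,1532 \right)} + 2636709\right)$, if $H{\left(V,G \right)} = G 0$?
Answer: $-451573330176$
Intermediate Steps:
$H{\left(V,G \right)} = 0$
$\left(3017655 - 3188919\right) \left(H{\left(1259,1532 \right)} + 2636709\right) = \left(3017655 - 3188919\right) \left(0 + 2636709\right) = \left(-171264\right) 2636709 = -451573330176$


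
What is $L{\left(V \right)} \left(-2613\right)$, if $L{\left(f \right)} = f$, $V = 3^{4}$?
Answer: $-211653$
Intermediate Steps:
$V = 81$
$L{\left(V \right)} \left(-2613\right) = 81 \left(-2613\right) = -211653$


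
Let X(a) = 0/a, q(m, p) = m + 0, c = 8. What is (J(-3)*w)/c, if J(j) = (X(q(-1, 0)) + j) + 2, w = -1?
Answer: ⅛ ≈ 0.12500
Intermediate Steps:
q(m, p) = m
X(a) = 0
J(j) = 2 + j (J(j) = (0 + j) + 2 = j + 2 = 2 + j)
(J(-3)*w)/c = ((2 - 3)*(-1))/8 = -1*(-1)*(⅛) = 1*(⅛) = ⅛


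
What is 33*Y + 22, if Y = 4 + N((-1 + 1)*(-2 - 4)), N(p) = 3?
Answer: 253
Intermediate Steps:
Y = 7 (Y = 4 + 3 = 7)
33*Y + 22 = 33*7 + 22 = 231 + 22 = 253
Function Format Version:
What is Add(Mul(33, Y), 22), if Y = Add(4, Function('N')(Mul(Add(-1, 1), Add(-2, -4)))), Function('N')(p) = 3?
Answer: 253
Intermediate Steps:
Y = 7 (Y = Add(4, 3) = 7)
Add(Mul(33, Y), 22) = Add(Mul(33, 7), 22) = Add(231, 22) = 253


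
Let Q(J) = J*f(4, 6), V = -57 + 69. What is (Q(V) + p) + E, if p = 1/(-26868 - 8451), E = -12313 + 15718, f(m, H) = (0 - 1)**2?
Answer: 120685022/35319 ≈ 3417.0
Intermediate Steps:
V = 12
f(m, H) = 1 (f(m, H) = (-1)**2 = 1)
Q(J) = J (Q(J) = J*1 = J)
E = 3405
p = -1/35319 (p = 1/(-35319) = -1/35319 ≈ -2.8313e-5)
(Q(V) + p) + E = (12 - 1/35319) + 3405 = 423827/35319 + 3405 = 120685022/35319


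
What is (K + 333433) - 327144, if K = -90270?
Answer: -83981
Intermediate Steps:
(K + 333433) - 327144 = (-90270 + 333433) - 327144 = 243163 - 327144 = -83981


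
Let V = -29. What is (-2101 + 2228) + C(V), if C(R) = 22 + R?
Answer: 120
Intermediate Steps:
(-2101 + 2228) + C(V) = (-2101 + 2228) + (22 - 29) = 127 - 7 = 120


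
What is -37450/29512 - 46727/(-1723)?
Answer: 93891491/3632084 ≈ 25.851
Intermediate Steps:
-37450/29512 - 46727/(-1723) = -37450*1/29512 - 46727*(-1/1723) = -2675/2108 + 46727/1723 = 93891491/3632084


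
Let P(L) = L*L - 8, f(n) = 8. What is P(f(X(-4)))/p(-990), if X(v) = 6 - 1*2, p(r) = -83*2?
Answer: -28/83 ≈ -0.33735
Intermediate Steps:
p(r) = -166
X(v) = 4 (X(v) = 6 - 2 = 4)
P(L) = -8 + L² (P(L) = L² - 8 = -8 + L²)
P(f(X(-4)))/p(-990) = (-8 + 8²)/(-166) = (-8 + 64)*(-1/166) = 56*(-1/166) = -28/83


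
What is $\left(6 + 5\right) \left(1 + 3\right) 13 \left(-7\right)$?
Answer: $-4004$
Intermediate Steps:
$\left(6 + 5\right) \left(1 + 3\right) 13 \left(-7\right) = 11 \cdot 4 \cdot 13 \left(-7\right) = 44 \cdot 13 \left(-7\right) = 572 \left(-7\right) = -4004$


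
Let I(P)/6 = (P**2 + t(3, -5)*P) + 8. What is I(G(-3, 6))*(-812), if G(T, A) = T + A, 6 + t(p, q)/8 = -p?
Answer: 969528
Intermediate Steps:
t(p, q) = -48 - 8*p (t(p, q) = -48 + 8*(-p) = -48 - 8*p)
G(T, A) = A + T
I(P) = 48 - 432*P + 6*P**2 (I(P) = 6*((P**2 + (-48 - 8*3)*P) + 8) = 6*((P**2 + (-48 - 24)*P) + 8) = 6*((P**2 - 72*P) + 8) = 6*(8 + P**2 - 72*P) = 48 - 432*P + 6*P**2)
I(G(-3, 6))*(-812) = (48 - 432*(6 - 3) + 6*(6 - 3)**2)*(-812) = (48 - 432*3 + 6*3**2)*(-812) = (48 - 1296 + 6*9)*(-812) = (48 - 1296 + 54)*(-812) = -1194*(-812) = 969528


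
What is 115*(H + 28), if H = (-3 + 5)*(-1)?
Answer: 2990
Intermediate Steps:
H = -2 (H = 2*(-1) = -2)
115*(H + 28) = 115*(-2 + 28) = 115*26 = 2990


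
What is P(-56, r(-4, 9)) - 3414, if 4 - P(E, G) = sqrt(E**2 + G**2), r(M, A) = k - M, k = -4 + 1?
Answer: -3410 - sqrt(3137) ≈ -3466.0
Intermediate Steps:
k = -3
r(M, A) = -3 - M
P(E, G) = 4 - sqrt(E**2 + G**2)
P(-56, r(-4, 9)) - 3414 = (4 - sqrt((-56)**2 + (-3 - 1*(-4))**2)) - 3414 = (4 - sqrt(3136 + (-3 + 4)**2)) - 3414 = (4 - sqrt(3136 + 1**2)) - 3414 = (4 - sqrt(3136 + 1)) - 3414 = (4 - sqrt(3137)) - 3414 = -3410 - sqrt(3137)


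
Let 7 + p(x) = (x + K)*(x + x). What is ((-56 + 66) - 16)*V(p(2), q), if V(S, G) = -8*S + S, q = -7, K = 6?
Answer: 1050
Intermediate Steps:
p(x) = -7 + 2*x*(6 + x) (p(x) = -7 + (x + 6)*(x + x) = -7 + (6 + x)*(2*x) = -7 + 2*x*(6 + x))
V(S, G) = -7*S
((-56 + 66) - 16)*V(p(2), q) = ((-56 + 66) - 16)*(-7*(-7 + 2*2² + 12*2)) = (10 - 16)*(-7*(-7 + 2*4 + 24)) = -(-42)*(-7 + 8 + 24) = -(-42)*25 = -6*(-175) = 1050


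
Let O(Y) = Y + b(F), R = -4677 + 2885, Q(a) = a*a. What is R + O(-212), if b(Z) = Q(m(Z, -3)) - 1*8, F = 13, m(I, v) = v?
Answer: -2003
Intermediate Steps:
Q(a) = a²
b(Z) = 1 (b(Z) = (-3)² - 1*8 = 9 - 8 = 1)
R = -1792
O(Y) = 1 + Y (O(Y) = Y + 1 = 1 + Y)
R + O(-212) = -1792 + (1 - 212) = -1792 - 211 = -2003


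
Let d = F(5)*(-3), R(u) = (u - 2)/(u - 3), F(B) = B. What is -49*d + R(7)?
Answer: 2945/4 ≈ 736.25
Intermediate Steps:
R(u) = (-2 + u)/(-3 + u)
d = -15 (d = 5*(-3) = -15)
-49*d + R(7) = -49*(-15) + (-2 + 7)/(-3 + 7) = 735 + 5/4 = 2945/4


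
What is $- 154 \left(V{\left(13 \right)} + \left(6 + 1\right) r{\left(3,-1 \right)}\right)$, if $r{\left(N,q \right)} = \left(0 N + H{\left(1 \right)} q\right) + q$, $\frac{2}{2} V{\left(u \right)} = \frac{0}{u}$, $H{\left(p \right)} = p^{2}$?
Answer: $2156$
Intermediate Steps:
$V{\left(u \right)} = 0$ ($V{\left(u \right)} = \frac{0}{u} = 0$)
$r{\left(N,q \right)} = 2 q$ ($r{\left(N,q \right)} = \left(0 N + 1^{2} q\right) + q = \left(0 + 1 q\right) + q = \left(0 + q\right) + q = q + q = 2 q$)
$- 154 \left(V{\left(13 \right)} + \left(6 + 1\right) r{\left(3,-1 \right)}\right) = - 154 \left(0 + \left(6 + 1\right) 2 \left(-1\right)\right) = - 154 \left(0 + 7 \left(-2\right)\right) = - 154 \left(0 - 14\right) = \left(-154\right) \left(-14\right) = 2156$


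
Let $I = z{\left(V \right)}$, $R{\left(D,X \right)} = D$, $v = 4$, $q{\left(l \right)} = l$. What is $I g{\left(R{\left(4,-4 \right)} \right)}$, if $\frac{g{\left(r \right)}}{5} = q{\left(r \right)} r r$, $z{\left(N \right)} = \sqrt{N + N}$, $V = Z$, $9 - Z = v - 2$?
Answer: $320 \sqrt{14} \approx 1197.3$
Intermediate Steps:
$Z = 7$ ($Z = 9 - \left(4 - 2\right) = 9 - 2 = 7$)
$V = 7$
$z{\left(N \right)} = \sqrt{2} \sqrt{N}$ ($z{\left(N \right)} = \sqrt{2 N} = \sqrt{2} \sqrt{N}$)
$g{\left(r \right)} = 5 r^{3}$ ($g{\left(r \right)} = 5 r r r = 5 r^{2} r = 5 r^{3}$)
$I = \sqrt{14}$ ($I = \sqrt{2} \sqrt{7} = \sqrt{14} \approx 3.7417$)
$I g{\left(R{\left(4,-4 \right)} \right)} = \sqrt{14} \cdot 5 \cdot 4^{3} = \sqrt{14} \cdot 5 \cdot 64 = \sqrt{14} \cdot 320 = 320 \sqrt{14}$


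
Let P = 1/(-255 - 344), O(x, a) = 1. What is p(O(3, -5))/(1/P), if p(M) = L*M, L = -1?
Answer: 1/599 ≈ 0.0016694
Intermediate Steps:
P = -1/599 (P = 1/(-599) = -1/599 ≈ -0.0016694)
p(M) = -M
p(O(3, -5))/(1/P) = (-1*1)/(1/(-1/599)) = -1/(-599) = -1*(-1/599) = 1/599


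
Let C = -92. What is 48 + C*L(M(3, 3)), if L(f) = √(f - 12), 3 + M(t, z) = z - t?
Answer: 48 - 92*I*√15 ≈ 48.0 - 356.31*I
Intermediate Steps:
M(t, z) = -3 + z - t (M(t, z) = -3 + (z - t) = -3 + z - t)
L(f) = √(-12 + f)
48 + C*L(M(3, 3)) = 48 - 92*√(-12 + (-3 + 3 - 1*3)) = 48 - 92*√(-12 + (-3 + 3 - 3)) = 48 - 92*√(-12 - 3) = 48 - 92*I*√15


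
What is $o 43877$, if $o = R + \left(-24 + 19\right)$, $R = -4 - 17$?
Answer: $-1140802$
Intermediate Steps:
$R = -21$
$o = -26$ ($o = -21 + \left(-24 + 19\right) = -21 - 5 = -26$)
$o 43877 = \left(-26\right) 43877 = -1140802$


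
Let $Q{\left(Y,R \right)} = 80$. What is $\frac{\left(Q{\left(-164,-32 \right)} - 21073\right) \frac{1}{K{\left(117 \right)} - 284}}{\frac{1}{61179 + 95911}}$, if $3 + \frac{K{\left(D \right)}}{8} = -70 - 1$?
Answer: $\frac{1648895185}{438} \approx 3.7646 \cdot 10^{6}$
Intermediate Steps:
$K{\left(D \right)} = -592$ ($K{\left(D \right)} = -24 + 8 \left(-70 - 1\right) = -24 + 8 \left(-71\right) = -24 - 568 = -592$)
$\frac{\left(Q{\left(-164,-32 \right)} - 21073\right) \frac{1}{K{\left(117 \right)} - 284}}{\frac{1}{61179 + 95911}} = \frac{\left(80 - 21073\right) \frac{1}{-592 - 284}}{\frac{1}{61179 + 95911}} = \frac{\left(-20993\right) \frac{1}{-876}}{\frac{1}{157090}} = \left(-20993\right) \left(- \frac{1}{876}\right) \frac{1}{\frac{1}{157090}} = \frac{20993}{876} \cdot 157090 = \frac{1648895185}{438}$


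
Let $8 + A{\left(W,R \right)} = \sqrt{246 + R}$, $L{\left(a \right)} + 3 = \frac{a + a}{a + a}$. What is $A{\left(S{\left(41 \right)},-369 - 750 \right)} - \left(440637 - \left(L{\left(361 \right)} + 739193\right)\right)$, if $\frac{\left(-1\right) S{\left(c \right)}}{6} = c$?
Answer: $298546 + 3 i \sqrt{97} \approx 2.9855 \cdot 10^{5} + 29.547 i$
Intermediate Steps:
$S{\left(c \right)} = - 6 c$
$L{\left(a \right)} = -2$ ($L{\left(a \right)} = -3 + \frac{a + a}{a + a} = -3 + \frac{2 a}{2 a} = -3 + 2 a \frac{1}{2 a} = -3 + 1 = -2$)
$A{\left(W,R \right)} = -8 + \sqrt{246 + R}$
$A{\left(S{\left(41 \right)},-369 - 750 \right)} - \left(440637 - \left(L{\left(361 \right)} + 739193\right)\right) = \left(-8 + \sqrt{246 - 1119}\right) - \left(440637 - \left(-2 + 739193\right)\right) = \left(-8 + \sqrt{246 - 1119}\right) - \left(440637 - 739191\right) = \left(-8 + \sqrt{-873}\right) - \left(440637 - 739191\right) = \left(-8 + 3 i \sqrt{97}\right) - -298554 = \left(-8 + 3 i \sqrt{97}\right) + 298554 = 298546 + 3 i \sqrt{97}$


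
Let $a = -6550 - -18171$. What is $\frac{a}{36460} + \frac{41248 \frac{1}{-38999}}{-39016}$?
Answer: $\frac{2210480375143}{6934623564580} \approx 0.31876$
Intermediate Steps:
$a = 11621$ ($a = -6550 + 18171 = 11621$)
$\frac{a}{36460} + \frac{41248 \frac{1}{-38999}}{-39016} = \frac{11621}{36460} + \frac{41248 \frac{1}{-38999}}{-39016} = 11621 \cdot \frac{1}{36460} + 41248 \left(- \frac{1}{38999}\right) \left(- \frac{1}{39016}\right) = \frac{11621}{36460} - - \frac{5156}{190198123} = \frac{11621}{36460} + \frac{5156}{190198123} = \frac{2210480375143}{6934623564580}$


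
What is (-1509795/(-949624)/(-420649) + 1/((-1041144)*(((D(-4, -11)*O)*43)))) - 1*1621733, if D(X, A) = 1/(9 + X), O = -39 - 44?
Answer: -11572972220278926436771741/7136176066129235892 ≈ -1.6217e+6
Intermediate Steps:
O = -83
(-1509795/(-949624)/(-420649) + 1/((-1041144)*(((D(-4, -11)*O)*43)))) - 1*1621733 = (-1509795/(-949624)/(-420649) + 1/((-1041144)*(((-83/(9 - 4))*43)))) - 1*1621733 = (-1509795*(-1/949624)*(-1/420649) - 1/(1041144*((-83/5)*43))) - 1621733 = ((1509795/949624)*(-1/420649) - 1/(1041144*(((1/5)*(-83))*43))) - 1621733 = (-1509795/399458385976 - 1/(1041144*((-83/5*43)))) - 1621733 = (-1509795/399458385976 - 1/(1041144*(-3569/5))) - 1621733 = (-1509795/399458385976 - 1/1041144*(-5/3569)) - 1621733 = (-1509795/399458385976 + 5/3715842936) - 1621733 = -26962325930905/7136176066129235892 - 1621733 = -11572972220278926436771741/7136176066129235892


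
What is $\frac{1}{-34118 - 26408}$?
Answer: $- \frac{1}{60526} \approx -1.6522 \cdot 10^{-5}$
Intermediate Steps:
$\frac{1}{-34118 - 26408} = \frac{1}{-60526} = - \frac{1}{60526}$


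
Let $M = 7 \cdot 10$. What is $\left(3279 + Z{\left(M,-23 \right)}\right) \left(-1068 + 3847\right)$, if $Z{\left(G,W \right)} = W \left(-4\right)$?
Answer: $9368009$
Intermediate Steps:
$M = 70$
$Z{\left(G,W \right)} = - 4 W$
$\left(3279 + Z{\left(M,-23 \right)}\right) \left(-1068 + 3847\right) = \left(3279 - -92\right) \left(-1068 + 3847\right) = \left(3279 + 92\right) 2779 = 3371 \cdot 2779 = 9368009$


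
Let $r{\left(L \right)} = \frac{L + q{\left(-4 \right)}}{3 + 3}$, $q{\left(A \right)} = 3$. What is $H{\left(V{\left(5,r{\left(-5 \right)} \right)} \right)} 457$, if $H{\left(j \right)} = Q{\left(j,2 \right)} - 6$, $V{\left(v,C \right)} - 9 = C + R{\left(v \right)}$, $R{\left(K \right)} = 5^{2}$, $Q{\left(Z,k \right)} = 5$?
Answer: $-457$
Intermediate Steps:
$R{\left(K \right)} = 25$
$r{\left(L \right)} = \frac{1}{2} + \frac{L}{6}$ ($r{\left(L \right)} = \frac{L + 3}{3 + 3} = \frac{3 + L}{6} = \left(3 + L\right) \frac{1}{6} = \frac{1}{2} + \frac{L}{6}$)
$V{\left(v,C \right)} = 34 + C$ ($V{\left(v,C \right)} = 9 + \left(C + 25\right) = 9 + \left(25 + C\right) = 34 + C$)
$H{\left(j \right)} = -1$ ($H{\left(j \right)} = 5 - 6 = -1$)
$H{\left(V{\left(5,r{\left(-5 \right)} \right)} \right)} 457 = \left(-1\right) 457 = -457$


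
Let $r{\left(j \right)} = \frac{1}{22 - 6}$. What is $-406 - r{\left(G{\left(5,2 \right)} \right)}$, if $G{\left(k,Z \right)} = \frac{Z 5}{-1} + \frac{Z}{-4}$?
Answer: $- \frac{6497}{16} \approx -406.06$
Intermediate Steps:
$G{\left(k,Z \right)} = - \frac{21 Z}{4}$ ($G{\left(k,Z \right)} = 5 Z \left(-1\right) + Z \left(- \frac{1}{4}\right) = - 5 Z - \frac{Z}{4} = - \frac{21 Z}{4}$)
$r{\left(j \right)} = \frac{1}{16}$
$-406 - r{\left(G{\left(5,2 \right)} \right)} = -406 - \frac{1}{16} = - \frac{6497}{16}$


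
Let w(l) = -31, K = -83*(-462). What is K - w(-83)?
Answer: 38377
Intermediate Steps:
K = 38346
K - w(-83) = 38346 - 1*(-31) = 38346 + 31 = 38377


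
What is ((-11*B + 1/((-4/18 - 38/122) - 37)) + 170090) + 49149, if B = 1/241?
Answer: 1088750600019/4966046 ≈ 2.1924e+5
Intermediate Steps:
B = 1/241 ≈ 0.0041494
((-11*B + 1/((-4/18 - 38/122) - 37)) + 170090) + 49149 = ((-11*1/241 + 1/((-4/18 - 38/122) - 37)) + 170090) + 49149 = ((-11/241 + 1/((-4*1/18 - 38*1/122) - 37)) + 170090) + 49149 = ((-11/241 + 1/((-2/9 - 19/61) - 37)) + 170090) + 49149 = ((-11/241 + 1/(-293/549 - 37)) + 170090) + 49149 = ((-11/241 + 1/(-20606/549)) + 170090) + 49149 = ((-11/241 - 549/20606) + 170090) + 49149 = (-358975/4966046 + 170090) + 49149 = 844674405165/4966046 + 49149 = 1088750600019/4966046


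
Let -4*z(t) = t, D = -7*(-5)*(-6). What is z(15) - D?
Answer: 825/4 ≈ 206.25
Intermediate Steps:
D = -210 (D = 35*(-6) = -210)
z(t) = -t/4
z(15) - D = -¼*15 - 1*(-210) = -15/4 + 210 = 825/4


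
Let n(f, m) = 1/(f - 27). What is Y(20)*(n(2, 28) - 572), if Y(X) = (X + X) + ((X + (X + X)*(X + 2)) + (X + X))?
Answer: -2802996/5 ≈ -5.6060e+5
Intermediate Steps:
n(f, m) = 1/(-27 + f)
Y(X) = 5*X + 2*X*(2 + X) (Y(X) = 2*X + ((X + (2*X)*(2 + X)) + 2*X) = 2*X + ((X + 2*X*(2 + X)) + 2*X) = 2*X + (3*X + 2*X*(2 + X)) = 5*X + 2*X*(2 + X))
Y(20)*(n(2, 28) - 572) = (20*(9 + 2*20))*(1/(-27 + 2) - 572) = (20*(9 + 40))*(1/(-25) - 572) = (20*49)*(-1/25 - 572) = 980*(-14301/25) = -2802996/5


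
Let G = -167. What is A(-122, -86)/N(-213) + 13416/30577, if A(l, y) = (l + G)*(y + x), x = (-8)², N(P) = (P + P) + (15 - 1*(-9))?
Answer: -94507667/6145977 ≈ -15.377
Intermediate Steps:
N(P) = 24 + 2*P (N(P) = 2*P + (15 + 9) = 2*P + 24 = 24 + 2*P)
x = 64
A(l, y) = (-167 + l)*(64 + y) (A(l, y) = (l - 167)*(y + 64) = (-167 + l)*(64 + y))
A(-122, -86)/N(-213) + 13416/30577 = (-10688 - 167*(-86) + 64*(-122) - 122*(-86))/(24 + 2*(-213)) + 13416/30577 = (-10688 + 14362 - 7808 + 10492)/(24 - 426) + 13416*(1/30577) = 6358/(-402) + 13416/30577 = 6358*(-1/402) + 13416/30577 = -3179/201 + 13416/30577 = -94507667/6145977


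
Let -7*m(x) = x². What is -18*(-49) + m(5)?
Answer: 6149/7 ≈ 878.43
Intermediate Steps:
m(x) = -x²/7
-18*(-49) + m(5) = -18*(-49) - ⅐*5² = 882 - ⅐*25 = 882 - 25/7 = 6149/7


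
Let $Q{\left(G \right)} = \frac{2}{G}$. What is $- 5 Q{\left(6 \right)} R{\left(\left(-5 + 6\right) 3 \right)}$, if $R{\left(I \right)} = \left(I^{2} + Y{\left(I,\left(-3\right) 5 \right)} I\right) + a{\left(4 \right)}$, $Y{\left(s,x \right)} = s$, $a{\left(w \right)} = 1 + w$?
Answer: $- \frac{115}{3} \approx -38.333$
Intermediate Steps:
$R{\left(I \right)} = 5 + 2 I^{2}$ ($R{\left(I \right)} = \left(I^{2} + I I\right) + \left(1 + 4\right) = \left(I^{2} + I^{2}\right) + 5 = 2 I^{2} + 5 = 5 + 2 I^{2}$)
$- 5 Q{\left(6 \right)} R{\left(\left(-5 + 6\right) 3 \right)} = - 5 \cdot \frac{2}{6} \left(5 + 2 \left(\left(-5 + 6\right) 3\right)^{2}\right) = - 5 \cdot 2 \cdot \frac{1}{6} \left(5 + 2 \left(1 \cdot 3\right)^{2}\right) = \left(-5\right) \frac{1}{3} \left(5 + 2 \cdot 3^{2}\right) = - \frac{5 \left(5 + 2 \cdot 9\right)}{3} = - \frac{5 \left(5 + 18\right)}{3} = \left(- \frac{5}{3}\right) 23 = - \frac{115}{3}$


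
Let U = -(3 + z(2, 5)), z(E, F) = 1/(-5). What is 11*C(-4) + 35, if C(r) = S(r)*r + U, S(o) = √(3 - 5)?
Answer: 21/5 - 44*I*√2 ≈ 4.2 - 62.225*I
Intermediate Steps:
S(o) = I*√2 (S(o) = √(-2) = I*√2)
z(E, F) = -⅕
U = -14/5 (U = -(3 - ⅕) = -1*14/5 = -14/5 ≈ -2.8000)
C(r) = -14/5 + I*r*√2 (C(r) = (I*√2)*r - 14/5 = I*r*√2 - 14/5 = -14/5 + I*r*√2)
11*C(-4) + 35 = 11*(-14/5 + I*(-4)*√2) + 35 = 11*(-14/5 - 4*I*√2) + 35 = (-154/5 - 44*I*√2) + 35 = 21/5 - 44*I*√2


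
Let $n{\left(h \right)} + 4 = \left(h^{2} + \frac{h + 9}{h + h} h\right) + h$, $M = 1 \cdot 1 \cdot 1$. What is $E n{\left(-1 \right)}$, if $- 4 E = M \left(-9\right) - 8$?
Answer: $0$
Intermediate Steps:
$M = 1$ ($M = 1 \cdot 1 = 1$)
$n{\left(h \right)} = \frac{1}{2} + h^{2} + \frac{3 h}{2}$ ($n{\left(h \right)} = -4 + \left(\left(h^{2} + \frac{h + 9}{h + h} h\right) + h\right) = -4 + \left(\left(h^{2} + \frac{9 + h}{2 h} h\right) + h\right) = -4 + \left(\left(h^{2} + \left(\frac{9}{2} + \frac{h}{2}\right)\right) + h\right) = -4 + \left(\left(\frac{9}{2} + h^{2} + \frac{h}{2}\right) + h\right) = -4 + \left(\frac{9}{2} + h^{2} + \frac{3 h}{2}\right) = \frac{1}{2} + h^{2} + \frac{3 h}{2}$)
$E = \frac{17}{4}$ ($E = - \frac{1 \left(-9\right) - 8}{4} = - \frac{-9 - 8}{4} = \left(- \frac{1}{4}\right) \left(-17\right) = \frac{17}{4} \approx 4.25$)
$E n{\left(-1 \right)} = \frac{17 \left(\frac{1}{2} + \left(-1\right)^{2} + \frac{3}{2} \left(-1\right)\right)}{4} = \frac{17 \left(\frac{1}{2} + 1 - \frac{3}{2}\right)}{4} = \frac{17}{4} \cdot 0 = 0$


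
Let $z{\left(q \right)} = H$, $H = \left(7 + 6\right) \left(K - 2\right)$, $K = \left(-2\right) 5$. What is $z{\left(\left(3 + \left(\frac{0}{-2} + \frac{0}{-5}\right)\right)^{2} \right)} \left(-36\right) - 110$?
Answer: $5506$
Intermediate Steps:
$K = -10$
$H = -156$ ($H = \left(7 + 6\right) \left(-10 - 2\right) = 13 \left(-12\right) = -156$)
$z{\left(q \right)} = -156$
$z{\left(\left(3 + \left(\frac{0}{-2} + \frac{0}{-5}\right)\right)^{2} \right)} \left(-36\right) - 110 = \left(-156\right) \left(-36\right) - 110 = 5616 - 110 = 5506$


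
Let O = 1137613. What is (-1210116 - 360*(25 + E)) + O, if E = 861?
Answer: -391463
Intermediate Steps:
(-1210116 - 360*(25 + E)) + O = (-1210116 - 360*(25 + 861)) + 1137613 = (-1210116 - 360*886) + 1137613 = (-1210116 - 318960) + 1137613 = -1529076 + 1137613 = -391463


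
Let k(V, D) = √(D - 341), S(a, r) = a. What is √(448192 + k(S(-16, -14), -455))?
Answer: √(448192 + 2*I*√199) ≈ 669.47 + 0.021*I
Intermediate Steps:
k(V, D) = √(-341 + D)
√(448192 + k(S(-16, -14), -455)) = √(448192 + √(-341 - 455)) = √(448192 + √(-796)) = √(448192 + 2*I*√199)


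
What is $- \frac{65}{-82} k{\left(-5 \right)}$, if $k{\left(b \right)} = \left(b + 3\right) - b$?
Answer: $\frac{195}{82} \approx 2.378$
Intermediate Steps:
$k{\left(b \right)} = 3$ ($k{\left(b \right)} = \left(3 + b\right) - b = 3$)
$- \frac{65}{-82} k{\left(-5 \right)} = - \frac{65}{-82} \cdot 3 = \left(-65\right) \left(- \frac{1}{82}\right) 3 = \frac{65}{82} \cdot 3 = \frac{195}{82}$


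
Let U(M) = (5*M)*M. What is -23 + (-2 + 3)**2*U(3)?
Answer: 22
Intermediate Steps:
U(M) = 5*M**2
-23 + (-2 + 3)**2*U(3) = -23 + (-2 + 3)**2*(5*3**2) = -23 + 1**2*(5*9) = -23 + 1*45 = -23 + 45 = 22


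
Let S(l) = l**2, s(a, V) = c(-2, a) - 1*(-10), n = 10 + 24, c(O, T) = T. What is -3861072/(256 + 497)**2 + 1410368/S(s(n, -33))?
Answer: 5501502180/7623121 ≈ 721.69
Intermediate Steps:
n = 34
s(a, V) = 10 + a (s(a, V) = a - 1*(-10) = a + 10 = 10 + a)
-3861072/(256 + 497)**2 + 1410368/S(s(n, -33)) = -3861072/(256 + 497)**2 + 1410368/((10 + 34)**2) = -3861072/(753**2) + 1410368/(44**2) = -3861072/567009 + 1410368/1936 = -3861072*1/567009 + 1410368*(1/1936) = -429008/63001 + 88148/121 = 5501502180/7623121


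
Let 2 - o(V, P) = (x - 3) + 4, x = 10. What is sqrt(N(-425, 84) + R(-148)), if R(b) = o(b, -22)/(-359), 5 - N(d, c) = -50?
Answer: sqrt(7091686)/359 ≈ 7.4179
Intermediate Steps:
N(d, c) = 55 (N(d, c) = 5 - 1*(-50) = 5 + 50 = 55)
o(V, P) = -9 (o(V, P) = 2 - ((10 - 3) + 4) = 2 - (7 + 4) = 2 - 1*11 = 2 - 11 = -9)
R(b) = 9/359 (R(b) = -9/(-359) = -9*(-1/359) = 9/359)
sqrt(N(-425, 84) + R(-148)) = sqrt(55 + 9/359) = sqrt(19754/359) = sqrt(7091686)/359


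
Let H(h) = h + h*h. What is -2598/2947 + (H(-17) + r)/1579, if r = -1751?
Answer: -8460855/4653313 ≈ -1.8182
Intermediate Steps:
H(h) = h + h**2
-2598/2947 + (H(-17) + r)/1579 = -2598/2947 + (-17*(1 - 17) - 1751)/1579 = -2598*1/2947 + (-17*(-16) - 1751)*(1/1579) = -2598/2947 + (272 - 1751)*(1/1579) = -2598/2947 - 1479*1/1579 = -2598/2947 - 1479/1579 = -8460855/4653313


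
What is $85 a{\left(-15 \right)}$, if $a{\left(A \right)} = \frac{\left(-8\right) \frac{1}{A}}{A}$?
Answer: $- \frac{136}{45} \approx -3.0222$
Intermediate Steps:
$a{\left(A \right)} = - \frac{8}{A^{2}}$
$85 a{\left(-15 \right)} = 85 \left(- \frac{8}{225}\right) = - \frac{136}{45}$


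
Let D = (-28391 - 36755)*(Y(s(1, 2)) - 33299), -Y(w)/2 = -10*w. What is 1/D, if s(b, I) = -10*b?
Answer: 1/2182325854 ≈ 4.5823e-10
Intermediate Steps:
Y(w) = 20*w (Y(w) = -(-20)*w = 20*w)
D = 2182325854 (D = (-28391 - 36755)*(20*(-10*1) - 33299) = -65146*(20*(-10) - 33299) = -65146*(-200 - 33299) = -65146*(-33499) = 2182325854)
1/D = 1/2182325854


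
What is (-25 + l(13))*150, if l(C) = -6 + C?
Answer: -2700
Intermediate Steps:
(-25 + l(13))*150 = (-25 + (-6 + 13))*150 = (-25 + 7)*150 = -18*150 = -2700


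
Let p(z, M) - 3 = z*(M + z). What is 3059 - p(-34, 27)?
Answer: 2818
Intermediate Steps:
p(z, M) = 3 + z*(M + z)
3059 - p(-34, 27) = 3059 - (3 + (-34)² + 27*(-34)) = 3059 - (3 + 1156 - 918) = 3059 - 1*241 = 3059 - 241 = 2818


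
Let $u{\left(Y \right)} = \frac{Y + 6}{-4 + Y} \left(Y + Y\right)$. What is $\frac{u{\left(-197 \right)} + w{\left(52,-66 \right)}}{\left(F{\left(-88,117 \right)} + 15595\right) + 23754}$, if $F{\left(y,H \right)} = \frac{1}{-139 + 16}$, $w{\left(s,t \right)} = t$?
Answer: $- \frac{1814660}{162137521} \approx -0.011192$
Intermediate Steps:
$F{\left(y,H \right)} = - \frac{1}{123}$ ($F{\left(y,H \right)} = \frac{1}{-123} = - \frac{1}{123}$)
$u{\left(Y \right)} = \frac{2 Y \left(6 + Y\right)}{-4 + Y}$ ($u{\left(Y \right)} = \frac{6 + Y}{-4 + Y} 2 Y = \frac{2 Y \left(6 + Y\right)}{-4 + Y}$)
$\frac{u{\left(-197 \right)} + w{\left(52,-66 \right)}}{\left(F{\left(-88,117 \right)} + 15595\right) + 23754} = \frac{2 \left(-197\right) \frac{1}{-4 - 197} \left(6 - 197\right) - 66}{\left(- \frac{1}{123} + 15595\right) + 23754} = \frac{2 \left(-197\right) \frac{1}{-201} \left(-191\right) - 66}{\frac{1918184}{123} + 23754} = \frac{2 \left(-197\right) \left(- \frac{1}{201}\right) \left(-191\right) - 66}{\frac{4839926}{123}} = \left(- \frac{75254}{201} - 66\right) \frac{123}{4839926} = \left(- \frac{88520}{201}\right) \frac{123}{4839926} = - \frac{1814660}{162137521}$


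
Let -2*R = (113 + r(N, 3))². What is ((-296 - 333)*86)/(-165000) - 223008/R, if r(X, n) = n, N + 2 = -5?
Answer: 2322516527/69382500 ≈ 33.474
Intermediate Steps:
N = -7 (N = -2 - 5 = -7)
R = -6728 (R = -(113 + 3)²/2 = -½*116² = -½*13456 = -6728)
((-296 - 333)*86)/(-165000) - 223008/R = ((-296 - 333)*86)/(-165000) - 223008/(-6728) = -629*86*(-1/165000) - 223008*(-1/6728) = -54094*(-1/165000) + 27876/841 = 27047/82500 + 27876/841 = 2322516527/69382500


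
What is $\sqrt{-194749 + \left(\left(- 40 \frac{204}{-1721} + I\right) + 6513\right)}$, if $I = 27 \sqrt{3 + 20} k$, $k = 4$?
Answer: $\frac{2 \sqrt{-139377764779 + 79969707 \sqrt{23}}}{1721} \approx 433.26 i$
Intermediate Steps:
$I = 108 \sqrt{23}$ ($I = 27 \sqrt{3 + 20} \cdot 4 = 27 \sqrt{23} \cdot 4 = 108 \sqrt{23} \approx 517.95$)
$\sqrt{-194749 + \left(\left(- 40 \frac{204}{-1721} + I\right) + 6513\right)} = \sqrt{-194749 + \left(\left(- 40 \frac{204}{-1721} + 108 \sqrt{23}\right) + 6513\right)} = \sqrt{-194749 + \left(\left(- 40 \cdot 204 \left(- \frac{1}{1721}\right) + 108 \sqrt{23}\right) + 6513\right)} = \sqrt{-194749 + \left(\left(\left(-40\right) \left(- \frac{204}{1721}\right) + 108 \sqrt{23}\right) + 6513\right)} = \sqrt{-194749 + \left(\left(\frac{8160}{1721} + 108 \sqrt{23}\right) + 6513\right)} = \sqrt{-194749 + \left(\frac{11217033}{1721} + 108 \sqrt{23}\right)} = \sqrt{- \frac{323945996}{1721} + 108 \sqrt{23}}$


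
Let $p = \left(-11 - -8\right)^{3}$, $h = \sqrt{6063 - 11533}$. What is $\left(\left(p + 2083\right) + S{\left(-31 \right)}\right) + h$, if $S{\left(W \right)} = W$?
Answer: $2025 + i \sqrt{5470} \approx 2025.0 + 73.959 i$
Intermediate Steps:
$h = i \sqrt{5470}$ ($h = \sqrt{-5470} = i \sqrt{5470} \approx 73.959 i$)
$p = -27$ ($p = \left(-11 + 8\right)^{3} = \left(-3\right)^{3} = -27$)
$\left(\left(p + 2083\right) + S{\left(-31 \right)}\right) + h = \left(\left(-27 + 2083\right) - 31\right) + i \sqrt{5470} = \left(2056 - 31\right) + i \sqrt{5470} = 2025 + i \sqrt{5470}$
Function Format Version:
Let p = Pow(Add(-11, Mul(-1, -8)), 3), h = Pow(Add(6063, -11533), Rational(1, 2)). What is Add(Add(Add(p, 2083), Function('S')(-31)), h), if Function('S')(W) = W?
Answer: Add(2025, Mul(I, Pow(5470, Rational(1, 2)))) ≈ Add(2025.0, Mul(73.959, I))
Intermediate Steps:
h = Mul(I, Pow(5470, Rational(1, 2))) (h = Pow(-5470, Rational(1, 2)) = Mul(I, Pow(5470, Rational(1, 2))) ≈ Mul(73.959, I))
p = -27 (p = Pow(Add(-11, 8), 3) = Pow(-3, 3) = -27)
Add(Add(Add(p, 2083), Function('S')(-31)), h) = Add(Add(Add(-27, 2083), -31), Mul(I, Pow(5470, Rational(1, 2)))) = Add(Add(2056, -31), Mul(I, Pow(5470, Rational(1, 2)))) = Add(2025, Mul(I, Pow(5470, Rational(1, 2))))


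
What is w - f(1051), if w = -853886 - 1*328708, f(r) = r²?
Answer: -2287195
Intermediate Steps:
w = -1182594 (w = -853886 - 328708 = -1182594)
w - f(1051) = -1182594 - 1*1051² = -1182594 - 1*1104601 = -1182594 - 1104601 = -2287195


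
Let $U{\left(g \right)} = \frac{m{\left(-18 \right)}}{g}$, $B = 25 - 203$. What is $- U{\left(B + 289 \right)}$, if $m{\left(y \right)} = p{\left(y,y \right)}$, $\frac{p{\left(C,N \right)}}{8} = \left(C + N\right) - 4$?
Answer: $\frac{320}{111} \approx 2.8829$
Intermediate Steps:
$p{\left(C,N \right)} = -32 + 8 C + 8 N$ ($p{\left(C,N \right)} = 8 \left(\left(C + N\right) - 4\right) = 8 \left(-4 + C + N\right) = -32 + 8 C + 8 N$)
$m{\left(y \right)} = -32 + 16 y$ ($m{\left(y \right)} = -32 + 8 y + 8 y = -32 + 16 y$)
$B = -178$ ($B = 25 - 203 = -178$)
$U{\left(g \right)} = - \frac{320}{g}$ ($U{\left(g \right)} = \frac{-32 + 16 \left(-18\right)}{g} = \frac{-32 - 288}{g} = - \frac{320}{g}$)
$- U{\left(B + 289 \right)} = - \frac{-320}{-178 + 289} = - \frac{-320}{111} = \left(-1\right) \left(- \frac{320}{111}\right) = \frac{320}{111}$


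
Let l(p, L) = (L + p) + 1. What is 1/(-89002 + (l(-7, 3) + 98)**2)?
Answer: -1/79977 ≈ -1.2504e-5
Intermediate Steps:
l(p, L) = 1 + L + p
1/(-89002 + (l(-7, 3) + 98)**2) = 1/(-89002 + ((1 + 3 - 7) + 98)**2) = 1/(-89002 + (-3 + 98)**2) = 1/(-89002 + 95**2) = 1/(-89002 + 9025) = 1/(-79977) = -1/79977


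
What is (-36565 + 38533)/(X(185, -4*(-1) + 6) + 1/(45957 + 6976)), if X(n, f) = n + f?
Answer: 6510759/645121 ≈ 10.092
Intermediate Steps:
X(n, f) = f + n
(-36565 + 38533)/(X(185, -4*(-1) + 6) + 1/(45957 + 6976)) = (-36565 + 38533)/(((-4*(-1) + 6) + 185) + 1/(45957 + 6976)) = 1968/(((4 + 6) + 185) + 1/52933) = 1968/((10 + 185) + 1/52933) = 1968/(195 + 1/52933) = 1968/(10321936/52933) = 1968*(52933/10321936) = 6510759/645121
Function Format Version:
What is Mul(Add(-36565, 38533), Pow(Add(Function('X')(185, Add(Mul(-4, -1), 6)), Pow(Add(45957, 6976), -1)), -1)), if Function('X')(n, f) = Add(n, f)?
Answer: Rational(6510759, 645121) ≈ 10.092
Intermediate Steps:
Function('X')(n, f) = Add(f, n)
Mul(Add(-36565, 38533), Pow(Add(Function('X')(185, Add(Mul(-4, -1), 6)), Pow(Add(45957, 6976), -1)), -1)) = Mul(Add(-36565, 38533), Pow(Add(Add(Add(Mul(-4, -1), 6), 185), Pow(Add(45957, 6976), -1)), -1)) = Mul(1968, Pow(Add(Add(Add(4, 6), 185), Pow(52933, -1)), -1)) = Mul(1968, Pow(Add(Add(10, 185), Rational(1, 52933)), -1)) = Mul(1968, Pow(Add(195, Rational(1, 52933)), -1)) = Mul(1968, Pow(Rational(10321936, 52933), -1)) = Mul(1968, Rational(52933, 10321936)) = Rational(6510759, 645121)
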